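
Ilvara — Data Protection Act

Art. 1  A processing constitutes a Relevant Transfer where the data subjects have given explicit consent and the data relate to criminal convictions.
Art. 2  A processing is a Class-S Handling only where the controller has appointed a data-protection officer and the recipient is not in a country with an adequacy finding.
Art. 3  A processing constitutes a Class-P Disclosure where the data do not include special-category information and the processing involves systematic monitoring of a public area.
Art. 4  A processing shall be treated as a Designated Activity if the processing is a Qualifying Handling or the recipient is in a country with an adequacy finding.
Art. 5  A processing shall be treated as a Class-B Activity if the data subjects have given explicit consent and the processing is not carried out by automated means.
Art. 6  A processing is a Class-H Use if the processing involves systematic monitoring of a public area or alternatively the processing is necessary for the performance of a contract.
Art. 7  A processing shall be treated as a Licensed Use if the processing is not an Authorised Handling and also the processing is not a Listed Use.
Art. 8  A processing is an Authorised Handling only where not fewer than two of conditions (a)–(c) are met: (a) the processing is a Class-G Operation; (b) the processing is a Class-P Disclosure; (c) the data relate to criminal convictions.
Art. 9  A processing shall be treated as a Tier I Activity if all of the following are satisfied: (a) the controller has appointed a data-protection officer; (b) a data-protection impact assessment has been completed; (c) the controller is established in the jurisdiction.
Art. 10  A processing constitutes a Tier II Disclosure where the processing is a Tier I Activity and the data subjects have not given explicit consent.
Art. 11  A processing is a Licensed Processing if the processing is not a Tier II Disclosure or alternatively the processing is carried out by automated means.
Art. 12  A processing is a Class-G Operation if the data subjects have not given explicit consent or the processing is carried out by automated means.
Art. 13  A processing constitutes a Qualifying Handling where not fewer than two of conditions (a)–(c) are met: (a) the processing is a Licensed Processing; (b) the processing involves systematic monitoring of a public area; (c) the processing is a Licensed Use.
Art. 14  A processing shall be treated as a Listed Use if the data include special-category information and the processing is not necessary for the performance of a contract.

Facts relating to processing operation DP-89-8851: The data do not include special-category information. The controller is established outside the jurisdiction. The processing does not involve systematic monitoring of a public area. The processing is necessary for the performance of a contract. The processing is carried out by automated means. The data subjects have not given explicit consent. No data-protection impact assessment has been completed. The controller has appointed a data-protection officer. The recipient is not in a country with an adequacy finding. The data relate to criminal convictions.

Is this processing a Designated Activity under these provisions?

No

Under article 9: the controller has appointed a data-protection officer? yes; and a data-protection impact assessment has been completed? no; and the controller is established in the jurisdiction? no. So the processing is not a Tier I Activity.
Under article 10: Tier I Activity (article 9)? no; and the data subjects have not given explicit consent? yes. So the processing is not a Tier II Disclosure.
Under article 11: not a Tier II Disclosure (article 10)? yes; or the processing is carried out by automated means? yes. So the processing is a Licensed Processing.
Under article 12: the data subjects have not given explicit consent? yes; or the processing is carried out by automated means? yes. So the processing is a Class-G Operation.
Under article 3: the data do not include special-category information? yes; and the processing involves systematic monitoring of a public area? no. So the processing is not a Class-P Disclosure.
Under article 8: Class-G Operation (article 12)? yes; Class-P Disclosure (article 3)? no; the data relate to criminal convictions? yes — 2 of 3 hold (need ≥2) → satisfied.
Under article 14: the data include special-category information? no; and the processing is not necessary for the performance of a contract? no. So the processing is not a Listed Use.
Under article 7: not an Authorised Handling (article 8)? no; and not a Listed Use (article 14)? yes. So the processing is not a Licensed Use.
Under article 13: Licensed Processing (article 11)? yes; the processing involves systematic monitoring of a public area? no; Licensed Use (article 7)? no — 1 of 3 hold (need ≥2) → not satisfied.
Under article 4: Qualifying Handling (article 13)? no; or the recipient is in a country with an adequacy finding? no. So the processing is not a Designated Activity.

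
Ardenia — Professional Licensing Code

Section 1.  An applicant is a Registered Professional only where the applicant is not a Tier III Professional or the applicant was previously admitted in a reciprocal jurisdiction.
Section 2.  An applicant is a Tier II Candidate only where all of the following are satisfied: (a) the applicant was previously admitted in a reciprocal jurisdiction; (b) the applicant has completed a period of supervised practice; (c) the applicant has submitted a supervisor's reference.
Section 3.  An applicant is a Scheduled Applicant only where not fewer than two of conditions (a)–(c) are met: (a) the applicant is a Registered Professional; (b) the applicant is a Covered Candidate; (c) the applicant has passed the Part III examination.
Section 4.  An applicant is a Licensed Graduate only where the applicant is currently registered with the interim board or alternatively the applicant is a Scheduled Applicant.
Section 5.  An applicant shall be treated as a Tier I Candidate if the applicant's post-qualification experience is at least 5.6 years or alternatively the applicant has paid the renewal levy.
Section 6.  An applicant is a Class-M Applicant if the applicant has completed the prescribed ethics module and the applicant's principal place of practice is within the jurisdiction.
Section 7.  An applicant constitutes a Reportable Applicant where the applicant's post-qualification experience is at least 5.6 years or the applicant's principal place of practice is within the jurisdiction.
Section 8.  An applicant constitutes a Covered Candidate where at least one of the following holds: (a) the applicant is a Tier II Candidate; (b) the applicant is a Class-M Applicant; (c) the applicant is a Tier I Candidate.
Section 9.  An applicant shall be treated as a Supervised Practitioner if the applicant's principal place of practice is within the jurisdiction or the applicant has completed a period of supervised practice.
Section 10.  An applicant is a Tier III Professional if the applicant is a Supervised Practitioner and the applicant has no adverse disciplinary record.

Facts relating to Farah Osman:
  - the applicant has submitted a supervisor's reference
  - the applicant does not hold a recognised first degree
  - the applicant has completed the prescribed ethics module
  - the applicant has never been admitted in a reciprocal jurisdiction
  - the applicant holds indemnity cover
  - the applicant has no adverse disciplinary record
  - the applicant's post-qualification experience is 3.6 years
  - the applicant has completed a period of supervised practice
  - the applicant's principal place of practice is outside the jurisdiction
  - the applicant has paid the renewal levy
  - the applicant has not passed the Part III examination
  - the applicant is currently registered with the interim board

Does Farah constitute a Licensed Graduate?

section 9 — Supervised Practitioner: [the applicant's principal place of practice is within the jurisdiction? no] OR [the applicant has completed a period of supervised practice? yes] → satisfied.
section 10 — Tier III Professional: [Supervised Practitioner (section 9)? yes] AND [the applicant has no adverse disciplinary record? yes] → satisfied.
section 1 — Registered Professional: [not a Tier III Professional (section 10)? no] OR [the applicant was previously admitted in a reciprocal jurisdiction? no] → not satisfied.
section 2 — Tier II Candidate: [the applicant was previously admitted in a reciprocal jurisdiction? no] AND [the applicant has completed a period of supervised practice? yes] AND [the applicant has submitted a supervisor's reference? yes] → not satisfied.
section 6 — Class-M Applicant: [the applicant has completed the prescribed ethics module? yes] AND [the applicant's principal place of practice is within the jurisdiction? no] → not satisfied.
section 5 — Tier I Candidate: [applicant's post-qualification experience: 3.6 years ≥ 5.6 years? no] OR [the applicant has paid the renewal levy? yes] → satisfied.
section 8 — Covered Candidate: [Tier II Candidate (section 2)? no] OR [Class-M Applicant (section 6)? no] OR [Tier I Candidate (section 5)? yes] → satisfied.
section 3 — Scheduled Applicant: Registered Professional (section 1)? no; Covered Candidate (section 8)? yes; the applicant has passed the Part III examination? no — 1 of 3 hold (need ≥2) → not satisfied.
section 4 — Licensed Graduate: [the applicant is currently registered with the interim board? yes] OR [Scheduled Applicant (section 3)? no] → satisfied.

Yes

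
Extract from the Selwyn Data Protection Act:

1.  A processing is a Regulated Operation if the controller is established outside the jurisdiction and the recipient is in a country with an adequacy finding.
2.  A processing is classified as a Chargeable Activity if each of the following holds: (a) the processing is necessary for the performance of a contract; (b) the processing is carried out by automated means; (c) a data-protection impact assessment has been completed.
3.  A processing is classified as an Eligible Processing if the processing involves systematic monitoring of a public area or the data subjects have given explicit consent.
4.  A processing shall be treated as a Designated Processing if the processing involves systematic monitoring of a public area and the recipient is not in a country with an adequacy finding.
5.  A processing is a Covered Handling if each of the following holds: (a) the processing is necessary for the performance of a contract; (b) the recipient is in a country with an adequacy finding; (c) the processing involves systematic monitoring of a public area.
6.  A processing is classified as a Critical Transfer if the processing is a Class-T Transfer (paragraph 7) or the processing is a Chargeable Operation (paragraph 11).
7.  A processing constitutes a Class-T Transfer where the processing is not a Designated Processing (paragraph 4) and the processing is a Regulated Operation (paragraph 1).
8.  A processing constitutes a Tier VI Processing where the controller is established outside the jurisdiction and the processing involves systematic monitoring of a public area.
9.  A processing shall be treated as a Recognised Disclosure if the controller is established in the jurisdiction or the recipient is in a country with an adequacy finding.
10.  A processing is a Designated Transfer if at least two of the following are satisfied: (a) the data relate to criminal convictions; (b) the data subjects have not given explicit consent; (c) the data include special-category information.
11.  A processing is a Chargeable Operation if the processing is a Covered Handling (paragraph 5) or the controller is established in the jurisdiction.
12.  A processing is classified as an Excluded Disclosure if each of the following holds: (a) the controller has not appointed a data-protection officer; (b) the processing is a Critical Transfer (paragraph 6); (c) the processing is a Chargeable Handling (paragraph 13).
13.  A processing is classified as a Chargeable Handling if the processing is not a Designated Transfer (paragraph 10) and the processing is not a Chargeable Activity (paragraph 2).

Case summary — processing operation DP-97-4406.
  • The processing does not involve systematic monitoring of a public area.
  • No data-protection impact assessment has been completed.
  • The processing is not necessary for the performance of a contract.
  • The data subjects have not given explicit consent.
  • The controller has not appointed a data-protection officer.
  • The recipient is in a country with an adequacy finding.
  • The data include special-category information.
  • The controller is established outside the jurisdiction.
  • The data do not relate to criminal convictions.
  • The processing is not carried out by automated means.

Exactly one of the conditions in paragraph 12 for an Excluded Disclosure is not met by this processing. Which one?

Chargeable Handling

Under paragraph 4: the processing involves systematic monitoring of a public area? no; and the recipient is not in a country with an adequacy finding? no. So the processing is not a Designated Processing.
Under paragraph 1: the controller is established outside the jurisdiction? yes; and the recipient is in a country with an adequacy finding? yes. So the processing is a Regulated Operation.
Under paragraph 7: not a Designated Processing (paragraph 4)? yes; and Regulated Operation (paragraph 1)? yes. So the processing is a Class-T Transfer.
Under paragraph 5: the processing is necessary for the performance of a contract? no; and the recipient is in a country with an adequacy finding? yes; and the processing involves systematic monitoring of a public area? no. So the processing is not a Covered Handling.
Under paragraph 11: Covered Handling (paragraph 5)? no; or the controller is established in the jurisdiction? no. So the processing is not a Chargeable Operation.
Under paragraph 6: Class-T Transfer (paragraph 7)? yes; or Chargeable Operation (paragraph 11)? no. So the processing is a Critical Transfer.
Under paragraph 10: the data relate to criminal convictions? no; the data subjects have not given explicit consent? yes; the data include special-category information? yes — 2 of 3 hold (need ≥2) → satisfied.
Under paragraph 2: the processing is necessary for the performance of a contract? no; and the processing is carried out by automated means? no; and a data-protection impact assessment has been completed? no. So the processing is not a Chargeable Activity.
Under paragraph 13: not a Designated Transfer (paragraph 10)? no; and not a Chargeable Activity (paragraph 2)? yes. So the processing is not a Chargeable Handling.
Under paragraph 12: the controller has not appointed a data-protection officer? yes; and Critical Transfer (paragraph 6)? yes; and Chargeable Handling (paragraph 13)? no. So the processing is not an Excluded Disclosure.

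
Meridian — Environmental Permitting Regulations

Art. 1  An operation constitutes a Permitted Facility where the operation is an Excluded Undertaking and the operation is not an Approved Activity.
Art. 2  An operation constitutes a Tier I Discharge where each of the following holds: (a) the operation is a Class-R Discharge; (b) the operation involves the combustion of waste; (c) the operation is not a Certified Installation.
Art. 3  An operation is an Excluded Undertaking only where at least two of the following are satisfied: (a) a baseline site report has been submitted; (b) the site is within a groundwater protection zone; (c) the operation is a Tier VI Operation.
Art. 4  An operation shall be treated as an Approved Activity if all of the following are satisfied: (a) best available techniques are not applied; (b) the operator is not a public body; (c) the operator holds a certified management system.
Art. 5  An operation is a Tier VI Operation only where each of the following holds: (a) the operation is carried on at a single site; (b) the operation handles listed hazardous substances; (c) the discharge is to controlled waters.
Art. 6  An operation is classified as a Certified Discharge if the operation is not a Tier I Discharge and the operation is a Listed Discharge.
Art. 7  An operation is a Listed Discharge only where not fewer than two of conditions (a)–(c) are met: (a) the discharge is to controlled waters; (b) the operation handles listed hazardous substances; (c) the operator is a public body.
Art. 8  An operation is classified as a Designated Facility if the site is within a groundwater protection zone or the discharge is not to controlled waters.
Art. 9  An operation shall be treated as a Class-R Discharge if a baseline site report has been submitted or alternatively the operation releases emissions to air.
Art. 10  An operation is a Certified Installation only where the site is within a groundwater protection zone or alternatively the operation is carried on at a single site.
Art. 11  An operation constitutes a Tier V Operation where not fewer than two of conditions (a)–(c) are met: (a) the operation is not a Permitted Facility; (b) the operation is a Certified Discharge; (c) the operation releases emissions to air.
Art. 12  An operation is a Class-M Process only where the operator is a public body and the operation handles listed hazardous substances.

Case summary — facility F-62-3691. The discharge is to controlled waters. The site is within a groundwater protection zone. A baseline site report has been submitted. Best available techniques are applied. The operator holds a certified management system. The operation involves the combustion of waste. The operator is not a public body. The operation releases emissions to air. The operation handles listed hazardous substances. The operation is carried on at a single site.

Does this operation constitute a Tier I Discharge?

article 9 — Class-R Discharge: [a baseline site report has been submitted? yes] OR [the operation releases emissions to air? yes] → satisfied.
article 10 — Certified Installation: [the site is within a groundwater protection zone? yes] OR [the operation is carried on at a single site? yes] → satisfied.
article 2 — Tier I Discharge: [Class-R Discharge (article 9)? yes] AND [the operation involves the combustion of waste? yes] AND [not a Certified Installation (article 10)? no] → not satisfied.

No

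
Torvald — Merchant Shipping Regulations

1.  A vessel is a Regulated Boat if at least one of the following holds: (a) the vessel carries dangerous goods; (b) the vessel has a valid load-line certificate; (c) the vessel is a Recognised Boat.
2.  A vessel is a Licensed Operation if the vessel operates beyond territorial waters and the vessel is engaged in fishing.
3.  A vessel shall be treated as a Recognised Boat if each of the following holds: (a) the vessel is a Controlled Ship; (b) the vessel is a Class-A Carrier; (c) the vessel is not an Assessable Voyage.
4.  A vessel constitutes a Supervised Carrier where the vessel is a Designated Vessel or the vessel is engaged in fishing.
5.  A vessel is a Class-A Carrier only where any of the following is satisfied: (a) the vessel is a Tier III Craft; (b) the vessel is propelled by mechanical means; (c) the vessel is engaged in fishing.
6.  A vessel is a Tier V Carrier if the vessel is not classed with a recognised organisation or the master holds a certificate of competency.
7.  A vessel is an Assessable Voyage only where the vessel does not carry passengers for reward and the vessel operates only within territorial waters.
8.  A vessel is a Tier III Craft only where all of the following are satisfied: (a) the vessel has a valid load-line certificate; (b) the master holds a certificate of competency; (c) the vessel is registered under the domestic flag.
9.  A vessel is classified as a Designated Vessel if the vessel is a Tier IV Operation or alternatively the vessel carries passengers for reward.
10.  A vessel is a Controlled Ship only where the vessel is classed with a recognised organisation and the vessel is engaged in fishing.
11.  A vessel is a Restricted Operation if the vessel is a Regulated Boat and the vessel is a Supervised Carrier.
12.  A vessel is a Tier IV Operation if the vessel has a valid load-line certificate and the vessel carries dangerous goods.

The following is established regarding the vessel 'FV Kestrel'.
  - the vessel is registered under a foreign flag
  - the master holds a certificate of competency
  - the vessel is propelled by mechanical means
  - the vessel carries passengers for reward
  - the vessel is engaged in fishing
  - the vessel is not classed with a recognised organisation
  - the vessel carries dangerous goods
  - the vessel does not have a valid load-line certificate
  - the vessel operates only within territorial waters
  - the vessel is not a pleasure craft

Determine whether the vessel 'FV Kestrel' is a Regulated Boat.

Yes

Under paragraph 10: the vessel is classed with a recognised organisation? no; and the vessel is engaged in fishing? yes. So the vessel is not a Controlled Ship.
Under paragraph 8: the vessel has a valid load-line certificate? no; and the master holds a certificate of competency? yes; and the vessel is registered under the domestic flag? no. So the vessel is not a Tier III Craft.
Under paragraph 5: Tier III Craft (paragraph 8)? no; or the vessel is propelled by mechanical means? yes; or the vessel is engaged in fishing? yes. So the vessel is a Class-A Carrier.
Under paragraph 7: the vessel does not carry passengers for reward? no; and the vessel operates only within territorial waters? yes. So the vessel is not an Assessable Voyage.
Under paragraph 3: Controlled Ship (paragraph 10)? no; and Class-A Carrier (paragraph 5)? yes; and not an Assessable Voyage (paragraph 7)? yes. So the vessel is not a Recognised Boat.
Under paragraph 1: the vessel carries dangerous goods? yes; or the vessel has a valid load-line certificate? no; or Recognised Boat (paragraph 3)? no. So the vessel is a Regulated Boat.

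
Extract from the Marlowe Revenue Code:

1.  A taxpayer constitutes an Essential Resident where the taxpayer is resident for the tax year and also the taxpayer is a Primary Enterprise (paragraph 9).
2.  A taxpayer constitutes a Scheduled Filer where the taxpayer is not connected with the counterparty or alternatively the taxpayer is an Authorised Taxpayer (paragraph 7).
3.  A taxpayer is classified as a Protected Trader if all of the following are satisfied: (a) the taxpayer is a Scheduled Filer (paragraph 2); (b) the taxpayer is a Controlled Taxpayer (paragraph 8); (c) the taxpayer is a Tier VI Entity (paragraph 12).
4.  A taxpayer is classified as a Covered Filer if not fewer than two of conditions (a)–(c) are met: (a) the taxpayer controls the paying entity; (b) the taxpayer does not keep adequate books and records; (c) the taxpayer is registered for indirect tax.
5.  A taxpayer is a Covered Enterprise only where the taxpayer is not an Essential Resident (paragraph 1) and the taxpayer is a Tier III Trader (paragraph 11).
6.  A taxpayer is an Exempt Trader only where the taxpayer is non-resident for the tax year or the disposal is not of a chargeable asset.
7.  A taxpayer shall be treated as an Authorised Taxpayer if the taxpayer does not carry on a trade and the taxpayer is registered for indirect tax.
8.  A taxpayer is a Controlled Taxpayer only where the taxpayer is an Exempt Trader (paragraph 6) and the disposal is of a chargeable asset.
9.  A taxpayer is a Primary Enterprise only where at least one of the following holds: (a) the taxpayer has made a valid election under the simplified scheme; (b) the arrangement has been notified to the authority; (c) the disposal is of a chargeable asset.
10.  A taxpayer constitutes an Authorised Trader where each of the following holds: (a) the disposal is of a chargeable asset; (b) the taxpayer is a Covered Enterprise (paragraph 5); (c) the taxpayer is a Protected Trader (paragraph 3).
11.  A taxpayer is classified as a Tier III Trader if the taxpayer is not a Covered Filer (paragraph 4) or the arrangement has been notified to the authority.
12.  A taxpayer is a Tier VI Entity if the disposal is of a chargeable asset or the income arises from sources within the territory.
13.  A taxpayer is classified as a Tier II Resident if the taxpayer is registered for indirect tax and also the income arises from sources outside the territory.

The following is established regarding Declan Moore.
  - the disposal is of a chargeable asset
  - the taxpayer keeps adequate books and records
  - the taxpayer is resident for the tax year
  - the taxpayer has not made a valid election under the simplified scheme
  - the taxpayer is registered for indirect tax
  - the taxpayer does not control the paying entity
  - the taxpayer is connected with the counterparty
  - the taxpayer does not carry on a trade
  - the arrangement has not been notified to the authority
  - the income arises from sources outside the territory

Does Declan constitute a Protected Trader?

paragraph 7 — Authorised Taxpayer: [the taxpayer does not carry on a trade? yes] AND [the taxpayer is registered for indirect tax? yes] → satisfied.
paragraph 2 — Scheduled Filer: [the taxpayer is not connected with the counterparty? no] OR [Authorised Taxpayer (paragraph 7)? yes] → satisfied.
paragraph 6 — Exempt Trader: [the taxpayer is non-resident for the tax year? no] OR [the disposal is not of a chargeable asset? no] → not satisfied.
paragraph 8 — Controlled Taxpayer: [Exempt Trader (paragraph 6)? no] AND [the disposal is of a chargeable asset? yes] → not satisfied.
paragraph 12 — Tier VI Entity: [the disposal is of a chargeable asset? yes] OR [the income arises from sources within the territory? no] → satisfied.
paragraph 3 — Protected Trader: [Scheduled Filer (paragraph 2)? yes] AND [Controlled Taxpayer (paragraph 8)? no] AND [Tier VI Entity (paragraph 12)? yes] → not satisfied.

No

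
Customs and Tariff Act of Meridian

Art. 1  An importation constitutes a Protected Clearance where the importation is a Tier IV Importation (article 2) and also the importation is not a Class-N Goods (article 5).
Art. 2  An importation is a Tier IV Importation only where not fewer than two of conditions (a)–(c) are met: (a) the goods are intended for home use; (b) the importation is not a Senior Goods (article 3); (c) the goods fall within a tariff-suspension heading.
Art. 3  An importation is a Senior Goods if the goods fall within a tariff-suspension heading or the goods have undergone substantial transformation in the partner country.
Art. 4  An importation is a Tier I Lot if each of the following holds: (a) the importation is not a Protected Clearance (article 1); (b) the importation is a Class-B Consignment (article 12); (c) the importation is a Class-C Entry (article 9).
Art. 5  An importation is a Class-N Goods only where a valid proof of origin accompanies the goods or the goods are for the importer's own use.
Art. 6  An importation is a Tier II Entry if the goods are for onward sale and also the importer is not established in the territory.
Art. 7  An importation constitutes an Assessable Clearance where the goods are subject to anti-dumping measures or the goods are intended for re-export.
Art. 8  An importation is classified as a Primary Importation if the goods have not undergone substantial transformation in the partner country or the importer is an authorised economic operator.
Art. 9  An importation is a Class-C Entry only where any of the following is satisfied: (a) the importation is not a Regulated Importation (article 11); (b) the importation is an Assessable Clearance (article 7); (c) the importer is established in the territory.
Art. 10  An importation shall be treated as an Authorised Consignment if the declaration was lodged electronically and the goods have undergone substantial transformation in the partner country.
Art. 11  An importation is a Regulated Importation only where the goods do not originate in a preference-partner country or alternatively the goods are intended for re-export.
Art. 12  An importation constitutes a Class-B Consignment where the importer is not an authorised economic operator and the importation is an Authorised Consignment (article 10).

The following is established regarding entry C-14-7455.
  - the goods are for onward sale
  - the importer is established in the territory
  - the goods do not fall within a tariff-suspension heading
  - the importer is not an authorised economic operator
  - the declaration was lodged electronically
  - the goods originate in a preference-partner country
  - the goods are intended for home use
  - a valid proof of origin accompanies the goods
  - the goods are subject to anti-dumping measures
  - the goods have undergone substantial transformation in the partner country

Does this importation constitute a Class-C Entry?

Yes

Under article 11: the goods do not originate in a preference-partner country? no; or the goods are intended for re-export? no. So the importation is not a Regulated Importation.
Under article 7: the goods are subject to anti-dumping measures? yes; or the goods are intended for re-export? no. So the importation is an Assessable Clearance.
Under article 9: not a Regulated Importation (article 11)? yes; or Assessable Clearance (article 7)? yes; or the importer is established in the territory? yes. So the importation is a Class-C Entry.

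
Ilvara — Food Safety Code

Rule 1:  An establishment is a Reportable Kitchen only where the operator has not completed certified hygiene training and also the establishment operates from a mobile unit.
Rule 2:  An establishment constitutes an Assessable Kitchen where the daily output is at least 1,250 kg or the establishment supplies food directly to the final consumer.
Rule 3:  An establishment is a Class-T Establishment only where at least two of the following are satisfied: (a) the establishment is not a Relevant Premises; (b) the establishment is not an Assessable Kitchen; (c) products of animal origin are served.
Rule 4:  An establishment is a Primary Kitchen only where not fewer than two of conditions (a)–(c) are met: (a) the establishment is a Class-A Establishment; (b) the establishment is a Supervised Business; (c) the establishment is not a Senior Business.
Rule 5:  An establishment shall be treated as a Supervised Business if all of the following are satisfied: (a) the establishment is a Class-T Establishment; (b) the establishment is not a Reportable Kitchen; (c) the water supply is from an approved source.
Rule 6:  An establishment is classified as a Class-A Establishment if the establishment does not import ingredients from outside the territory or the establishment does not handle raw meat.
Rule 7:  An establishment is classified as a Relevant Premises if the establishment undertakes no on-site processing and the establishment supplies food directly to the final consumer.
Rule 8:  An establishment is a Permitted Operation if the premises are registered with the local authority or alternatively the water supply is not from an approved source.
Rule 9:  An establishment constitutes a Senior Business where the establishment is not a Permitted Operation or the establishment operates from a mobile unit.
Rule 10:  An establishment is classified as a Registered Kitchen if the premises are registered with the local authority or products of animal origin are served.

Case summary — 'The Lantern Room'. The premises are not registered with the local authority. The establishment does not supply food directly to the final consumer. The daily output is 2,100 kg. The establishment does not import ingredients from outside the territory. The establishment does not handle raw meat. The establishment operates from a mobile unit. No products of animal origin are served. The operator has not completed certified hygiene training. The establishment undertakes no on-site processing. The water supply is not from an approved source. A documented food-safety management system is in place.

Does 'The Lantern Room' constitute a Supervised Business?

rule 7 — Relevant Premises: [the establishment undertakes no on-site processing? yes] AND [the establishment supplies food directly to the final consumer? no] → not satisfied.
rule 2 — Assessable Kitchen: [daily output: 2,100 kg ≥ 1,250 kg? yes] OR [the establishment supplies food directly to the final consumer? no] → satisfied.
rule 3 — Class-T Establishment: not a Relevant Premises (rule 7)? yes; not an Assessable Kitchen (rule 2)? no; products of animal origin are served? no — 1 of 3 hold (need ≥2) → not satisfied.
rule 1 — Reportable Kitchen: [the operator has not completed certified hygiene training? yes] AND [the establishment operates from a mobile unit? yes] → satisfied.
rule 5 — Supervised Business: [Class-T Establishment (rule 3)? no] AND [not a Reportable Kitchen (rule 1)? no] AND [the water supply is from an approved source? no] → not satisfied.

No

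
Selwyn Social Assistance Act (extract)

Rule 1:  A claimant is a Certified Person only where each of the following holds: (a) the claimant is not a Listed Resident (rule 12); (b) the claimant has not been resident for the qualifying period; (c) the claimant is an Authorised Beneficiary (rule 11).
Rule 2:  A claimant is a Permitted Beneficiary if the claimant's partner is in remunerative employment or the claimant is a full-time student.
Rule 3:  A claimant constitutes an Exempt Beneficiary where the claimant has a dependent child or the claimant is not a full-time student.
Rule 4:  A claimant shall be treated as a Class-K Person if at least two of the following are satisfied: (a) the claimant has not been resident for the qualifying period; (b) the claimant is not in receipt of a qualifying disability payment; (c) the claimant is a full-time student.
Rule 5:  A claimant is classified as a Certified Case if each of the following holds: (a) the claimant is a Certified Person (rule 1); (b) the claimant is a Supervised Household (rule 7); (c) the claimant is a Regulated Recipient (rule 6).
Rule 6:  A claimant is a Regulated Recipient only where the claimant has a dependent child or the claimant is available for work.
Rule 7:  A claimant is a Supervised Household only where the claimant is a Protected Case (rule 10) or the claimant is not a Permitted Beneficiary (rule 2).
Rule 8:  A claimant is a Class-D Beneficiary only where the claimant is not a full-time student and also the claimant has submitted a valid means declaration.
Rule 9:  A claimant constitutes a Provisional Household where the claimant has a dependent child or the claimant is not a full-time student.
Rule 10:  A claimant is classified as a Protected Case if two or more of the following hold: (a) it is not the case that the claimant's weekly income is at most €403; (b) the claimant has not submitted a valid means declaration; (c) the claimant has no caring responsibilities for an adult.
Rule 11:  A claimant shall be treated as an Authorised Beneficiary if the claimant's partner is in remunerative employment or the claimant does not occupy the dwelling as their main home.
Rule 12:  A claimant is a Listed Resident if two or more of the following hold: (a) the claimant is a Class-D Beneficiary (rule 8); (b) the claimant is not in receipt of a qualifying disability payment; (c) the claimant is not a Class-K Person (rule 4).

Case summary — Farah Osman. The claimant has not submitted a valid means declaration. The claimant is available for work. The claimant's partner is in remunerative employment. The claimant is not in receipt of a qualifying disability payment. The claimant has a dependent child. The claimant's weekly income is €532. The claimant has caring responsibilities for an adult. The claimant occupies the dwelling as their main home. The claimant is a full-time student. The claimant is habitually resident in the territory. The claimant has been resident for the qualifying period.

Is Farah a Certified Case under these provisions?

No

rule 8 — Class-D Beneficiary: [the claimant is not a full-time student? no] AND [the claimant has submitted a valid means declaration? no] → not satisfied.
rule 4 — Class-K Person: the claimant has not been resident for the qualifying period? no; the claimant is not in receipt of a qualifying disability payment? yes; the claimant is a full-time student? yes — 2 of 3 hold (need ≥2) → satisfied.
rule 12 — Listed Resident: Class-D Beneficiary (rule 8)? no; the claimant is not in receipt of a qualifying disability payment? yes; not a Class-K Person (rule 4)? no — 1 of 3 hold (need ≥2) → not satisfied.
rule 11 — Authorised Beneficiary: [the claimant's partner is in remunerative employment? yes] OR [the claimant does not occupy the dwelling as their main home? no] → satisfied.
rule 1 — Certified Person: [not a Listed Resident (rule 12)? yes] AND [the claimant has not been resident for the qualifying period? no] AND [Authorised Beneficiary (rule 11)? yes] → not satisfied.
rule 10 — Protected Case: claimant's weekly income: €532 ≤ €403? no, so negated condition yes; the claimant has not submitted a valid means declaration? yes; the claimant has no caring responsibilities for an adult? no — 2 of 3 hold (need ≥2) → satisfied.
rule 2 — Permitted Beneficiary: [the claimant's partner is in remunerative employment? yes] OR [the claimant is a full-time student? yes] → satisfied.
rule 7 — Supervised Household: [Protected Case (rule 10)? yes] OR [not a Permitted Beneficiary (rule 2)? no] → satisfied.
rule 6 — Regulated Recipient: [the claimant has a dependent child? yes] OR [the claimant is available for work? yes] → satisfied.
rule 5 — Certified Case: [Certified Person (rule 1)? no] AND [Supervised Household (rule 7)? yes] AND [Regulated Recipient (rule 6)? yes] → not satisfied.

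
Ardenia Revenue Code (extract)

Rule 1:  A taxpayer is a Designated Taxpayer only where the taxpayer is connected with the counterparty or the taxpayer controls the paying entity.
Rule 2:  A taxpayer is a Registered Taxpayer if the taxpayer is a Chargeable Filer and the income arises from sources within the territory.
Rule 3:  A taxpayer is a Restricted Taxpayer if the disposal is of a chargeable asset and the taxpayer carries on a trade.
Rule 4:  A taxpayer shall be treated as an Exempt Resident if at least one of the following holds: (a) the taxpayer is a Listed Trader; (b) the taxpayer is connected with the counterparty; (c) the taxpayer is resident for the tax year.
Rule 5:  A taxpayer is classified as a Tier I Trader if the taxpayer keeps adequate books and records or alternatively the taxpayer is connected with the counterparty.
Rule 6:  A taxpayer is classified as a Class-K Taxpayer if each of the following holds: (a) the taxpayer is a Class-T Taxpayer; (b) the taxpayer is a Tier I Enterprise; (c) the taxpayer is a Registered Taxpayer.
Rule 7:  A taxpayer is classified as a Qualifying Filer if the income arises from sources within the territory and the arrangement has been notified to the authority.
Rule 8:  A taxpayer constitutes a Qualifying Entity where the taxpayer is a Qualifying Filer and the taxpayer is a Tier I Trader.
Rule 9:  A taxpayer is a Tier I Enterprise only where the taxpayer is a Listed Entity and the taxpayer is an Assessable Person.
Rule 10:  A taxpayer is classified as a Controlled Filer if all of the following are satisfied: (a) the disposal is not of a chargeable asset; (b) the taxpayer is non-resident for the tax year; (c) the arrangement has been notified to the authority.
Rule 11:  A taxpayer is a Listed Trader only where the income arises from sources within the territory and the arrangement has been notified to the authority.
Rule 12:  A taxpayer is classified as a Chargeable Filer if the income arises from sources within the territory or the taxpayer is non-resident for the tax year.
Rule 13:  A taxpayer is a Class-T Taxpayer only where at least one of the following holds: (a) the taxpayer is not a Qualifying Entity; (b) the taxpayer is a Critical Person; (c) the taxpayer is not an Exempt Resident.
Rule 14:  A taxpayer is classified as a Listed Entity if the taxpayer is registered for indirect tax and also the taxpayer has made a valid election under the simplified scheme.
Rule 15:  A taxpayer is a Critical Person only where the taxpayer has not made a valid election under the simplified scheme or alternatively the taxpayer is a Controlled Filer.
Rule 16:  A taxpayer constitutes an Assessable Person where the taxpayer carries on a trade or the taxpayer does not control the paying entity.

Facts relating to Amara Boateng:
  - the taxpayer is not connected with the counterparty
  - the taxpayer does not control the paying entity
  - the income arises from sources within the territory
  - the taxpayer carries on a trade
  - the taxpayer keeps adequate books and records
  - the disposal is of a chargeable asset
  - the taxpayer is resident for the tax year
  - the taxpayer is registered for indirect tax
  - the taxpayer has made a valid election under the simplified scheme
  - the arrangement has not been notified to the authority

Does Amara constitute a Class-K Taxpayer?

Yes

rule 7 — Qualifying Filer: [the income arises from sources within the territory? yes] AND [the arrangement has been notified to the authority? no] → not satisfied.
rule 5 — Tier I Trader: [the taxpayer keeps adequate books and records? yes] OR [the taxpayer is connected with the counterparty? no] → satisfied.
rule 8 — Qualifying Entity: [Qualifying Filer (rule 7)? no] AND [Tier I Trader (rule 5)? yes] → not satisfied.
rule 10 — Controlled Filer: [the disposal is not of a chargeable asset? no] AND [the taxpayer is non-resident for the tax year? no] AND [the arrangement has been notified to the authority? no] → not satisfied.
rule 15 — Critical Person: [the taxpayer has not made a valid election under the simplified scheme? no] OR [Controlled Filer (rule 10)? no] → not satisfied.
rule 11 — Listed Trader: [the income arises from sources within the territory? yes] AND [the arrangement has been notified to the authority? no] → not satisfied.
rule 4 — Exempt Resident: [Listed Trader (rule 11)? no] OR [the taxpayer is connected with the counterparty? no] OR [the taxpayer is resident for the tax year? yes] → satisfied.
rule 13 — Class-T Taxpayer: [not a Qualifying Entity (rule 8)? yes] OR [Critical Person (rule 15)? no] OR [not an Exempt Resident (rule 4)? no] → satisfied.
rule 14 — Listed Entity: [the taxpayer is registered for indirect tax? yes] AND [the taxpayer has made a valid election under the simplified scheme? yes] → satisfied.
rule 16 — Assessable Person: [the taxpayer carries on a trade? yes] OR [the taxpayer does not control the paying entity? yes] → satisfied.
rule 9 — Tier I Enterprise: [Listed Entity (rule 14)? yes] AND [Assessable Person (rule 16)? yes] → satisfied.
rule 12 — Chargeable Filer: [the income arises from sources within the territory? yes] OR [the taxpayer is non-resident for the tax year? no] → satisfied.
rule 2 — Registered Taxpayer: [Chargeable Filer (rule 12)? yes] AND [the income arises from sources within the territory? yes] → satisfied.
rule 6 — Class-K Taxpayer: [Class-T Taxpayer (rule 13)? yes] AND [Tier I Enterprise (rule 9)? yes] AND [Registered Taxpayer (rule 2)? yes] → satisfied.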